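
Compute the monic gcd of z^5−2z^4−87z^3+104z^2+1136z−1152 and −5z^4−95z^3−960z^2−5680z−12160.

By polynomial division,
  z^5−2z^4−87z^3+104z^2+1136z−1152 = (−(1/5)z+21/5)(−5z^4−95z^3−960z^2−5680z−12160) + (120z^3+3000z^2+22560z+49920)
  −5z^4−95z^3−960z^2−5680z−12160 = (−(1/24)z+1/4)(120z^3+3000z^2+22560z+49920) + (−770z^2−9240z−24640)
  120z^3+3000z^2+22560z+49920 = (−(12/77)z−156/77)(−770z^2−9240z−24640) + (0)
Last nonzero remainder: −770z^2−9240z−24640. Dividing through by −770 gives the monic gcd z^2+12z+32.

z^2+12z+32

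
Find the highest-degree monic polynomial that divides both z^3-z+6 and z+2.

z+2

By polynomial division,
  z^3-z+6 = (z^2-2z+3)(z+2) + (0)
The last nonzero remainder z+2 is already monic.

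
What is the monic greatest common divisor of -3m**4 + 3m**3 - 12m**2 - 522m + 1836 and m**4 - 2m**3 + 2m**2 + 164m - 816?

m**3 + 2m**2 + 10m + 204

Apply the Euclidean algorithm:
  -3m**4 + 3m**3 - 12m**2 - 522m + 1836 = (-3)(m**4 - 2m**3 + 2m**2 + 164m - 816) + (-3m**3 - 6m**2 - 30m - 612)
  m**4 - 2m**3 + 2m**2 + 164m - 816 = (-(1/3)m + 4/3)(-3m**3 - 6m**2 - 30m - 612) + (0)
Last nonzero remainder: -3m**3 - 6m**2 - 30m - 612. Dividing through by -3 gives the monic gcd m**3 + 2m**2 + 10m + 204.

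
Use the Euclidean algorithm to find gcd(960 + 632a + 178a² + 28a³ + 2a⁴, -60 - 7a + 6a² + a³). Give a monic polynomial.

20 + 9a + a²

By polynomial division,
  2a⁴ + 28a³ + 178a² + 632a + 960 = (2a + 16)(a³ + 6a² - 7a - 60) + (96a² + 864a + 1920)
  a³ + 6a² - 7a - 60 = ((1/96)a - 1/32)(96a² + 864a + 1920) + (0)
Last nonzero remainder: 96a² + 864a + 1920. Dividing through by 96 gives the monic gcd a² + 9a + 20.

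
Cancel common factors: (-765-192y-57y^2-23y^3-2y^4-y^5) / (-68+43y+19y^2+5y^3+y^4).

(-45-6y-y^3)/(-4+3y+y^2)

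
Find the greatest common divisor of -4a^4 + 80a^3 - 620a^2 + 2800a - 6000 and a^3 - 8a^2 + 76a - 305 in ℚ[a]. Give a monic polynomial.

Apply the Euclidean algorithm:
  -4a^4 + 80a^3 - 620a^2 + 2800a - 6000 = (-4a + 48)(a^3 - 8a^2 + 76a - 305) + (68a^2 - 2068a + 8640)
  a^3 - 8a^2 + 76a - 305 = ((1/68)a + 381/1156)(68a^2 - 2068a + 8640) + ((182221/289)a - 911105/289)
  68a^2 - 2068a + 8640 = ((19652/182221)a - 499392/182221)((182221/289)a - 911105/289) + (0)
Last nonzero remainder: (182221/289)a - 911105/289. Dividing through by 182221/289 gives the monic gcd a - 5.

a - 5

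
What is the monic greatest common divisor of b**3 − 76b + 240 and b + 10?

b + 10

Euclidean algorithm in ℚ[b]:
  b**3 − 76b + 240 = (b**2 − 10b + 24)(b + 10) + (0)
The last nonzero remainder b + 10 is already monic.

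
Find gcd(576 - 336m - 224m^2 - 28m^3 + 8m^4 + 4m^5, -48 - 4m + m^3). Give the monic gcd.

-48 - 4m + m^3

By polynomial division,
  4m^5 + 8m^4 - 28m^3 - 224m^2 - 336m + 576 = (4m^2 + 8m - 12)(m^3 - 4m - 48) + (0)
The last nonzero remainder m^3 - 4m - 48 is already monic.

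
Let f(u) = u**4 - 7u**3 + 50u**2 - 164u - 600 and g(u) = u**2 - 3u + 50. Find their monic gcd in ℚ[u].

u**2 - 3u + 50

Euclidean algorithm in ℚ[u]:
  u**4 - 7u**3 + 50u**2 - 164u - 600 = (u**2 - 4u - 12)(u**2 - 3u + 50) + (0)
The last nonzero remainder u**2 - 3u + 50 is already monic.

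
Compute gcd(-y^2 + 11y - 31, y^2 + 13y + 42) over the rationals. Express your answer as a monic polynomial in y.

1

Apply the Euclidean algorithm:
  -y^2 + 11y - 31 = (-1)(y^2 + 13y + 42) + (24y + 11)
  y^2 + 13y + 42 = ((1/24)y + 301/576)(24y + 11) + (20881/576)
  24y + 11 = ((13824/20881)y + 6336/20881)(20881/576) + (0)
The last nonzero remainder is the constant 20881/576, so the polynomials are coprime and gcd = 1.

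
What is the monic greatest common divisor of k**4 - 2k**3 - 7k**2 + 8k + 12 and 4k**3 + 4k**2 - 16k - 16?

k**3 + k**2 - 4k - 4

Repeated division with remainder:
  k**4 - 2k**3 - 7k**2 + 8k + 12 = ((1/4)k - 3/4)(4k**3 + 4k**2 - 16k - 16) + (0)
Last nonzero remainder: 4k**3 + 4k**2 - 16k - 16. Dividing through by 4 gives the monic gcd k**3 + k**2 - 4k - 4.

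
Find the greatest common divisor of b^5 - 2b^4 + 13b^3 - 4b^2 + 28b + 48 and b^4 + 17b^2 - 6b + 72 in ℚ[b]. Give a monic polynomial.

Repeated division with remainder:
  b^5 - 2b^4 + 13b^3 - 4b^2 + 28b + 48 = (b - 2)(b^4 + 17b^2 - 6b + 72) + (-4b^3 + 36b^2 - 56b + 192)
  b^4 + 17b^2 - 6b + 72 = (-(1/4)b - 9/4)(-4b^3 + 36b^2 - 56b + 192) + (84b^2 - 84b + 504)
  -4b^3 + 36b^2 - 56b + 192 = (-(1/21)b + 8/21)(84b^2 - 84b + 504) + (0)
Last nonzero remainder: 84b^2 - 84b + 504. Dividing through by 84 gives the monic gcd b^2 - b + 6.

b^2 - b + 6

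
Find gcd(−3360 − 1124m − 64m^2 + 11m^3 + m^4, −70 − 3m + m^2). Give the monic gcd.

−70 − 3m + m^2

Apply the Euclidean algorithm:
  m^4 + 11m^3 − 64m^2 − 1124m − 3360 = (m^2 + 14m + 48)(m^2 − 3m − 70) + (0)
The last nonzero remainder m^2 − 3m − 70 is already monic.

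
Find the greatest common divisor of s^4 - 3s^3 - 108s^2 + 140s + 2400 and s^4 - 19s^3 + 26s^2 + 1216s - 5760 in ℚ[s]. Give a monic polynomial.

Repeated division with remainder:
  s^4 - 3s^3 - 108s^2 + 140s + 2400 = (s^4 - 19s^3 + 26s^2 + 1216s - 5760) + (16s^3 - 134s^2 - 1076s + 8160)
  s^4 - 19s^3 + 26s^2 + 1216s - 5760 = ((1/16)s - 85/128)(16s^3 - 134s^2 - 1076s + 8160) + ((273/64)s^2 - (273/32)s - 1365/4)
  16s^3 - 134s^2 - 1076s + 8160 = ((1024/273)s - 2176/91)((273/64)s^2 - (273/32)s - 1365/4) + (0)
Last nonzero remainder: (273/64)s^2 - (273/32)s - 1365/4. Dividing through by 273/64 gives the monic gcd s^2 - 2s - 80.

s^2 - 2s - 80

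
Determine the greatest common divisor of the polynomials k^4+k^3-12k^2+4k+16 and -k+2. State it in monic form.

Repeated division with remainder:
  k^4+k^3-12k^2+4k+16 = (-k^3-3k^2+6k+8)(-k+2) + (0)
Last nonzero remainder: -k+2. Dividing through by -1 gives the monic gcd k-2.

k-2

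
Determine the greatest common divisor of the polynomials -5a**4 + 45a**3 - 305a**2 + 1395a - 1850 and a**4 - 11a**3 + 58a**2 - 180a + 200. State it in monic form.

a**2 - 7a + 10

Repeated division with remainder:
  -5a**4 + 45a**3 - 305a**2 + 1395a - 1850 = (-5)(a**4 - 11a**3 + 58a**2 - 180a + 200) + (-10a**3 - 15a**2 + 495a - 850)
  a**4 - 11a**3 + 58a**2 - 180a + 200 = (-(1/10)a + 5/4)(-10a**3 - 15a**2 + 495a - 850) + ((505/4)a**2 - (3535/4)a + 2525/2)
  -10a**3 - 15a**2 + 495a - 850 = (-(8/101)a - 68/101)((505/4)a**2 - (3535/4)a + 2525/2) + (0)
Last nonzero remainder: (505/4)a**2 - (3535/4)a + 2525/2. Dividing through by 505/4 gives the monic gcd a**2 - 7a + 10.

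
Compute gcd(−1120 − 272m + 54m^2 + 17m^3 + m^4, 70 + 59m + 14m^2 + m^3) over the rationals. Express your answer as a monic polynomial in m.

7 + m

By polynomial division,
  m^4 + 17m^3 + 54m^2 − 272m − 1120 = (m + 3)(m^3 + 14m^2 + 59m + 70) + (−47m^2 − 519m − 1330)
  m^3 + 14m^2 + 59m + 70 = (−(1/47)m − 139/2209)(−47m^2 − 519m − 1330) + (−(4320/2209)m − 30240/2209)
  −47m^2 − 519m − 1330 = ((103823/4320)m + 41971/432)(−(4320/2209)m − 30240/2209) + (0)
Last nonzero remainder: −(4320/2209)m − 30240/2209. Dividing through by −4320/2209 gives the monic gcd m + 7.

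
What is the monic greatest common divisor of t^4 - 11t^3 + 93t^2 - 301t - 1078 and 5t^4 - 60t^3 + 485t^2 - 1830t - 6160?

Apply the Euclidean algorithm:
  t^4 - 11t^3 + 93t^2 - 301t - 1078 = (1/5)(5t^4 - 60t^3 + 485t^2 - 1830t - 6160) + (t^3 - 4t^2 + 65t + 154)
  5t^4 - 60t^3 + 485t^2 - 1830t - 6160 = (5t - 40)(t^3 - 4t^2 + 65t + 154) + (0)
The last nonzero remainder t^3 - 4t^2 + 65t + 154 is already monic.

t^3 - 4t^2 + 65t + 154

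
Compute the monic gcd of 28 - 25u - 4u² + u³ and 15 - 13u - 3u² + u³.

-1 + u

Euclidean algorithm in ℚ[u]:
  u³ - 4u² - 25u + 28 = (u³ - 3u² - 13u + 15) + (-u² - 12u + 13)
  u³ - 3u² - 13u + 15 = (-u + 15)(-u² - 12u + 13) + (180u - 180)
  -u² - 12u + 13 = (-(1/180)u - 13/180)(180u - 180) + (0)
Last nonzero remainder: 180u - 180. Dividing through by 180 gives the monic gcd u - 1.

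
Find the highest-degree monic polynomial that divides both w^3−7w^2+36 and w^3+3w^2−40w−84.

w^2−4w−12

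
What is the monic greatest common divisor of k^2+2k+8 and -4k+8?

1

Euclidean algorithm in ℚ[k]:
  k^2+2k+8 = (-(1/4)k-1)(-4k+8) + (16)
  -4k+8 = (-(1/4)k+1/2)(16) + (0)
The last nonzero remainder is the constant 16, so the polynomials are coprime and gcd = 1.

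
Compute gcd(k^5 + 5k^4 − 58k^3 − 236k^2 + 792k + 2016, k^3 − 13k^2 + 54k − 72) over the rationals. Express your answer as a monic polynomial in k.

Euclidean algorithm in ℚ[k]:
  k^5 + 5k^4 − 58k^3 − 236k^2 + 792k + 2016 = (k^2 + 18k + 122)(k^3 − 13k^2 + 54k − 72) + (450k^2 − 4500k + 10800)
  k^3 − 13k^2 + 54k − 72 = ((1/450)k − 1/150)(450k^2 − 4500k + 10800) + (0)
Last nonzero remainder: 450k^2 − 4500k + 10800. Dividing through by 450 gives the monic gcd k^2 − 10k + 24.

k^2 − 10k + 24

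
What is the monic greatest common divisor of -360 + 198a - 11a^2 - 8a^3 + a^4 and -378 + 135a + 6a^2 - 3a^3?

18 - 9a + a^2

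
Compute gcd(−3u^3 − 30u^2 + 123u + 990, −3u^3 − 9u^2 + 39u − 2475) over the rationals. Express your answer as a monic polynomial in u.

u + 11

By polynomial division,
  −3u^3 − 30u^2 + 123u + 990 = (−3u^3 − 9u^2 + 39u − 2475) + (−21u^2 + 84u + 3465)
  −3u^3 − 9u^2 + 39u − 2475 = ((1/7)u + 1)(−21u^2 + 84u + 3465) + (−540u − 5940)
  −21u^2 + 84u + 3465 = ((7/180)u − 7/12)(−540u − 5940) + (0)
Last nonzero remainder: −540u − 5940. Dividing through by −540 gives the monic gcd u + 11.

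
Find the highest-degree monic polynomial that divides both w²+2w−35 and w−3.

1

Apply the Euclidean algorithm:
  w²+2w−35 = (w+5)(w−3) + (−20)
  w−3 = (−(1/20)w+3/20)(−20) + (0)
The last nonzero remainder is the constant −20, so the polynomials are coprime and gcd = 1.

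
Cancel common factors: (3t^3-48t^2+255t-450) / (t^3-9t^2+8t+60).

Repeated division with remainder:
  3t^3-48t^2+255t-450 = (3)(t^3-9t^2+8t+60) + (-21t^2+231t-630)
  t^3-9t^2+8t+60 = (-(1/21)t-2/21)(-21t^2+231t-630) + (0)
Last nonzero remainder: -21t^2+231t-630. Dividing through by -21 gives the monic gcd t^2-11t+30.
Cancel t^2-11t+30 from numerator and denominator to get the reduced form.

(3t-15)/(t+2)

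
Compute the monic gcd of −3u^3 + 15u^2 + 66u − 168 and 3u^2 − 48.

u + 4

Repeated division with remainder:
  −3u^3 + 15u^2 + 66u − 168 = (−u + 5)(3u^2 − 48) + (18u + 72)
  3u^2 − 48 = ((1/6)u − 2/3)(18u + 72) + (0)
Last nonzero remainder: 18u + 72. Dividing through by 18 gives the monic gcd u + 4.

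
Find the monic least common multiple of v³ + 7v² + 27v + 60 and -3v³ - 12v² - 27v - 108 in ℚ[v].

v⁵ + 7v⁴ + 36v³ + 123v² + 243v + 540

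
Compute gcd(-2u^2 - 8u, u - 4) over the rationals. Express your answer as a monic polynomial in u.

1

Repeated division with remainder:
  -2u^2 - 8u = (-2u - 16)(u - 4) + (-64)
  u - 4 = (-(1/64)u + 1/16)(-64) + (0)
The last nonzero remainder is the constant -64, so the polynomials are coprime and gcd = 1.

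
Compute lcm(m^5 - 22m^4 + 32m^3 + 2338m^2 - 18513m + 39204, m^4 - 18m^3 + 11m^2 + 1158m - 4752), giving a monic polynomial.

Repeated division with remainder:
  m^5 - 22m^4 + 32m^3 + 2338m^2 - 18513m + 39204 = (m - 4)(m^4 - 18m^3 + 11m^2 + 1158m - 4752) + (-51m^3 + 1224m^2 - 9129m + 20196)
  m^4 - 18m^3 + 11m^2 + 1158m - 4752 = (-(1/51)m - 2/17)(-51m^3 + 1224m^2 - 9129m + 20196) + (-24m^2 + 480m - 2376)
  -51m^3 + 1224m^2 - 9129m + 20196 = ((17/8)m - 17/2)(-24m^2 + 480m - 2376) + (0)
Last nonzero remainder: -24m^2 + 480m - 2376. Dividing through by -24 gives the monic gcd m^2 - 20m + 99.
Then lcm(f, g) = f·g / gcd(f, g); expanding and making the result monic gives the answer.

m^7 - 20m^6 - 60m^5 + 3458m^4 - 15373m^3 - 110046m^2 + 967032m - 1881792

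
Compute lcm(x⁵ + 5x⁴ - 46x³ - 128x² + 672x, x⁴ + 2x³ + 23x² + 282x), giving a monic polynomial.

x⁷ + x⁶ - 19x⁵ + 291x⁴ - 978x³ - 8704x² + 31584x

Apply the Euclidean algorithm:
  x⁵ + 5x⁴ - 46x³ - 128x² + 672x = (x + 3)(x⁴ + 2x³ + 23x² + 282x) + (-75x³ - 479x² - 174x)
  x⁴ + 2x³ + 23x² + 282x = (-(1/75)x + 329/5625)(-75x³ - 479x² - 174x) + ((273916/5625)x² + (547832/1875)x)
  -75x³ - 479x² - 174x = (-(421875/273916)x - 163125/273916)((273916/5625)x² + (547832/1875)x) + (0)
Last nonzero remainder: (273916/5625)x² + (547832/1875)x. Dividing through by 273916/5625 gives the monic gcd x² + 6x.
Then lcm(f, g) = f·g / gcd(f, g); expanding and making the result monic gives the answer.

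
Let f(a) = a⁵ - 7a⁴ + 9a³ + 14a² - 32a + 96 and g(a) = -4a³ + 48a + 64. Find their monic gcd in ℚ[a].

a² - 2a - 8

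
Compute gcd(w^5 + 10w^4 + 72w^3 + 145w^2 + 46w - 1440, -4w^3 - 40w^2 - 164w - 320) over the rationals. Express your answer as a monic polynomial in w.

Euclidean algorithm in ℚ[w]:
  w^5 + 10w^4 + 72w^3 + 145w^2 + 46w - 1440 = (-(1/4)w^2 - 31/4)(-4w^3 - 40w^2 - 164w - 320) + (-245w^2 - 1225w - 3920)
  -4w^3 - 40w^2 - 164w - 320 = ((4/245)w + 4/49)(-245w^2 - 1225w - 3920) + (0)
Last nonzero remainder: -245w^2 - 1225w - 3920. Dividing through by -245 gives the monic gcd w^2 + 5w + 16.

w^2 + 5w + 16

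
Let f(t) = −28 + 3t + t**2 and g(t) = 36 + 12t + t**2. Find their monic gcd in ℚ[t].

1

Euclidean algorithm in ℚ[t]:
  t**2 + 3t − 28 = (t**2 + 12t + 36) + (−9t − 64)
  t**2 + 12t + 36 = (−(1/9)t − 44/81)(−9t − 64) + (100/81)
  −9t − 64 = (−(729/100)t − 1296/25)(100/81) + (0)
The last nonzero remainder is the constant 100/81, so the polynomials are coprime and gcd = 1.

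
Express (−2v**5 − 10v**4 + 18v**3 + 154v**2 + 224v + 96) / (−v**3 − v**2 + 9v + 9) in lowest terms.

(2v**3 + 2v**2 − 32v − 32)/(v − 3)

By polynomial division,
  −2v**5 − 10v**4 + 18v**3 + 154v**2 + 224v + 96 = (2v**2 + 8v − 8)(−v**3 − v**2 + 9v + 9) + (56v**2 + 224v + 168)
  −v**3 − v**2 + 9v + 9 = (−(1/56)v + 3/56)(56v**2 + 224v + 168) + (0)
Last nonzero remainder: 56v**2 + 224v + 168. Dividing through by 56 gives the monic gcd v**2 + 4v + 3.
Cancel v**2 + 4v + 3 from numerator and denominator to get the reduced form.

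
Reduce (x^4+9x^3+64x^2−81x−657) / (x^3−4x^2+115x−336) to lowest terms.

(x^3+12x^2+100x+219)/(x^2−x+112)

Apply the Euclidean algorithm:
  x^4+9x^3+64x^2−81x−657 = (x+13)(x^3−4x^2+115x−336) + (x^2−1240x+3711)
  x^3−4x^2+115x−336 = (x+1236)(x^2−1240x+3711) + (1529044x−4587132)
  x^2−1240x+3711 = ((1/1529044)x−1237/1529044)(1529044x−4587132) + (0)
Last nonzero remainder: 1529044x−4587132. Dividing through by 1529044 gives the monic gcd x−3.
Cancel x−3 from numerator and denominator to get the reduced form.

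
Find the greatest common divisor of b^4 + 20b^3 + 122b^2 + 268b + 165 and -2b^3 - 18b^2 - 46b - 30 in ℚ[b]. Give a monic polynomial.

Apply the Euclidean algorithm:
  b^4 + 20b^3 + 122b^2 + 268b + 165 = (-(1/2)b - 11/2)(-2b^3 - 18b^2 - 46b - 30) + (0)
Last nonzero remainder: -2b^3 - 18b^2 - 46b - 30. Dividing through by -2 gives the monic gcd b^3 + 9b^2 + 23b + 15.

b^3 + 9b^2 + 23b + 15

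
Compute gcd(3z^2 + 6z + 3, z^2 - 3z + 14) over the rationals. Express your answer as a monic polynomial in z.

1

By polynomial division,
  3z^2 + 6z + 3 = (3)(z^2 - 3z + 14) + (15z - 39)
  z^2 - 3z + 14 = ((1/15)z - 2/75)(15z - 39) + (324/25)
  15z - 39 = ((125/108)z - 325/108)(324/25) + (0)
The last nonzero remainder is the constant 324/25, so the polynomials are coprime and gcd = 1.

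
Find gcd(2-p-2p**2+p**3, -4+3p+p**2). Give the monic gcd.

-1+p

Repeated division with remainder:
  p**3-2p**2-p+2 = (p-5)(p**2+3p-4) + (18p-18)
  p**2+3p-4 = ((1/18)p+2/9)(18p-18) + (0)
Last nonzero remainder: 18p-18. Dividing through by 18 gives the monic gcd p-1.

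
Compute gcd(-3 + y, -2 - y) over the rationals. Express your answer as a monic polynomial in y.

1

Repeated division with remainder:
  y - 3 = (-1)(-y - 2) + (-5)
  -y - 2 = ((1/5)y + 2/5)(-5) + (0)
The last nonzero remainder is the constant -5, so the polynomials are coprime and gcd = 1.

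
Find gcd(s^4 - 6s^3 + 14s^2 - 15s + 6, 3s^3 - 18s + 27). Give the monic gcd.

Repeated division with remainder:
  s^4 - 6s^3 + 14s^2 - 15s + 6 = ((1/3)s - 2)(3s^3 - 18s + 27) + (20s^2 - 60s + 60)
  3s^3 - 18s + 27 = ((3/20)s + 9/20)(20s^2 - 60s + 60) + (0)
Last nonzero remainder: 20s^2 - 60s + 60. Dividing through by 20 gives the monic gcd s^2 - 3s + 3.

s^2 - 3s + 3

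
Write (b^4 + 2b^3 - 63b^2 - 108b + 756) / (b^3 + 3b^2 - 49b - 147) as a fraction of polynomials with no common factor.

(b^3 + 9b^2 - 108)/(b^2 + 10b + 21)

Euclidean algorithm in ℚ[b]:
  b^4 + 2b^3 - 63b^2 - 108b + 756 = (b - 1)(b^3 + 3b^2 - 49b - 147) + (-11b^2 - 10b + 609)
  b^3 + 3b^2 - 49b - 147 = (-(1/11)b - 23/121)(-11b^2 - 10b + 609) + ((540/121)b - 3780/121)
  -11b^2 - 10b + 609 = (-(1331/540)b - 3509/180)((540/121)b - 3780/121) + (0)
Last nonzero remainder: (540/121)b - 3780/121. Dividing through by 540/121 gives the monic gcd b - 7.
Cancel b - 7 from numerator and denominator to get the reduced form.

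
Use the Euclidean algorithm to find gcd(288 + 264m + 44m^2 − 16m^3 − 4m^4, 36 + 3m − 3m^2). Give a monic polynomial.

−12 − m + m^2

Apply the Euclidean algorithm:
  −4m^4 − 16m^3 + 44m^2 + 264m + 288 = ((4/3)m^2 + (20/3)m + 8)(−3m^2 + 3m + 36) + (0)
Last nonzero remainder: −3m^2 + 3m + 36. Dividing through by −3 gives the monic gcd m^2 − m − 12.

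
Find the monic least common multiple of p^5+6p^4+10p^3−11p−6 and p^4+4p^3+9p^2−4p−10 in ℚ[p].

p^7+10p^6+44p^5+100p^4+89p^3−50p^2−134p−60

Euclidean algorithm in ℚ[p]:
  p^5+6p^4+10p^3−11p−6 = (p+2)(p^4+4p^3+9p^2−4p−10) + (−7p^3−14p^2+7p+14)
  p^4+4p^3+9p^2−4p−10 = (−(1/7)p−2/7)(−7p^3−14p^2+7p+14) + (6p^2−6)
  −7p^3−14p^2+7p+14 = (−(7/6)p−7/3)(6p^2−6) + (0)
Last nonzero remainder: 6p^2−6. Dividing through by 6 gives the monic gcd p^2−1.
Then lcm(f, g) = f·g / gcd(f, g); expanding and making the result monic gives the answer.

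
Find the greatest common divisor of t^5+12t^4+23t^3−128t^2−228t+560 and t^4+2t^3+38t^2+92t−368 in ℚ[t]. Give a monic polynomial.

t^2+2t−8

Euclidean algorithm in ℚ[t]:
  t^5+12t^4+23t^3−128t^2−228t+560 = (t+10)(t^4+2t^3+38t^2+92t−368) + (−35t^3−600t^2−780t+4240)
  t^4+2t^3+38t^2+92t−368 = (−(1/35)t+106/245)(−35t^3−600t^2−780t+4240) + ((13490/49)t^2+(26980/49)t−107920/49)
  −35t^3−600t^2−780t+4240 = (−(343/2698)t−2597/1349)((13490/49)t^2+(26980/49)t−107920/49) + (0)
Last nonzero remainder: (13490/49)t^2+(26980/49)t−107920/49. Dividing through by 13490/49 gives the monic gcd t^2+2t−8.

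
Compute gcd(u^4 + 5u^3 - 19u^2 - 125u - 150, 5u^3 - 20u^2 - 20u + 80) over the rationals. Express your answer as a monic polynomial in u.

Apply the Euclidean algorithm:
  u^4 + 5u^3 - 19u^2 - 125u - 150 = ((1/5)u + 9/5)(5u^3 - 20u^2 - 20u + 80) + (21u^2 - 105u - 294)
  5u^3 - 20u^2 - 20u + 80 = ((5/21)u + 5/21)(21u^2 - 105u - 294) + (75u + 150)
  21u^2 - 105u - 294 = ((7/25)u - 49/25)(75u + 150) + (0)
Last nonzero remainder: 75u + 150. Dividing through by 75 gives the monic gcd u + 2.

u + 2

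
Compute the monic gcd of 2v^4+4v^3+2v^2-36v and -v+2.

v-2

Apply the Euclidean algorithm:
  2v^4+4v^3+2v^2-36v = (-2v^3-8v^2-18v)(-v+2) + (0)
Last nonzero remainder: -v+2. Dividing through by -1 gives the monic gcd v-2.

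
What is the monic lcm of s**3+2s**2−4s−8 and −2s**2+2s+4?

s**4+3s**3−2s**2−12s−8

Euclidean algorithm in ℚ[s]:
  s**3+2s**2−4s−8 = (−(1/2)s−3/2)(−2s**2+2s+4) + (s−2)
  −2s**2+2s+4 = (−2s−2)(s−2) + (0)
The last nonzero remainder s−2 is already monic.
Then lcm(f, g) = f·g / gcd(f, g); expanding and making the result monic gives the answer.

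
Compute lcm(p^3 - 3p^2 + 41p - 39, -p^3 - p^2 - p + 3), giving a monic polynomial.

Repeated division with remainder:
  p^3 - 3p^2 + 41p - 39 = (-1)(-p^3 - p^2 - p + 3) + (-4p^2 + 40p - 36)
  -p^3 - p^2 - p + 3 = ((1/4)p + 11/4)(-4p^2 + 40p - 36) + (-102p + 102)
  -4p^2 + 40p - 36 = ((2/51)p - 6/17)(-102p + 102) + (0)
Last nonzero remainder: -102p + 102. Dividing through by -102 gives the monic gcd p - 1.
Then lcm(f, g) = f·g / gcd(f, g); expanding and making the result monic gives the answer.

p^5 - p^4 + 38p^3 + 34p^2 + 45p - 117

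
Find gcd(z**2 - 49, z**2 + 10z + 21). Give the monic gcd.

z + 7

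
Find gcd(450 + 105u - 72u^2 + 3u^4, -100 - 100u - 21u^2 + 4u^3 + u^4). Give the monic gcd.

10 + 7u + u^2

Apply the Euclidean algorithm:
  3u^4 - 72u^2 + 105u + 450 = (3)(u^4 + 4u^3 - 21u^2 - 100u - 100) + (-12u^3 - 9u^2 + 405u + 750)
  u^4 + 4u^3 - 21u^2 - 100u - 100 = (-(1/12)u - 13/48)(-12u^3 - 9u^2 + 405u + 750) + ((165/16)u^2 + (1155/16)u + 825/8)
  -12u^3 - 9u^2 + 405u + 750 = (-(64/55)u + 80/11)((165/16)u^2 + (1155/16)u + 825/8) + (0)
Last nonzero remainder: (165/16)u^2 + (1155/16)u + 825/8. Dividing through by 165/16 gives the monic gcd u^2 + 7u + 10.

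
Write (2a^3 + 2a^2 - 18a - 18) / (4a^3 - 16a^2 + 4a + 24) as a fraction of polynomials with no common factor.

(a + 3)/(2a - 4)

Repeated division with remainder:
  2a^3 + 2a^2 - 18a - 18 = (1/2)(4a^3 - 16a^2 + 4a + 24) + (10a^2 - 20a - 30)
  4a^3 - 16a^2 + 4a + 24 = ((2/5)a - 4/5)(10a^2 - 20a - 30) + (0)
Last nonzero remainder: 10a^2 - 20a - 30. Dividing through by 10 gives the monic gcd a^2 - 2a - 3.
Cancel a^2 - 2a - 3 from numerator and denominator to get the reduced form.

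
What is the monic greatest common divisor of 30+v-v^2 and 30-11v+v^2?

-6+v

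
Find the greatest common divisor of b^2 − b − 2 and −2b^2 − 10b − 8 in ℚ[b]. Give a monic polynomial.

b + 1

Euclidean algorithm in ℚ[b]:
  b^2 − b − 2 = (−1/2)(−2b^2 − 10b − 8) + (−6b − 6)
  −2b^2 − 10b − 8 = ((1/3)b + 4/3)(−6b − 6) + (0)
Last nonzero remainder: −6b − 6. Dividing through by −6 gives the monic gcd b + 1.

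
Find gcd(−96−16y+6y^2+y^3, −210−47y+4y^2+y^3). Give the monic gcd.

6+y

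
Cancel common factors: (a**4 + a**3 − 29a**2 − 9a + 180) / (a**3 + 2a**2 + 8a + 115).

Apply the Euclidean algorithm:
  a**4 + a**3 − 29a**2 − 9a + 180 = (a − 1)(a**3 + 2a**2 + 8a + 115) + (−35a**2 − 116a + 295)
  a**3 + 2a**2 + 8a + 115 = (−(1/35)a + 46/1225)(−35a**2 − 116a + 295) + ((25461/1225)a + 25461/245)
  −35a**2 − 116a + 295 = (−(42875/25461)a + 72275/25461)((25461/1225)a + 25461/245) + (0)
Last nonzero remainder: (25461/1225)a + 25461/245. Dividing through by 25461/1225 gives the monic gcd a + 5.
Cancel a + 5 from numerator and denominator to get the reduced form.

(a**3 − 4a**2 − 9a + 36)/(a**2 − 3a + 23)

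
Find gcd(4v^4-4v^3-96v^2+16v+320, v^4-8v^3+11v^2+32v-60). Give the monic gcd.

v^3-5v^2-4v+20

By polynomial division,
  4v^4-4v^3-96v^2+16v+320 = (4)(v^4-8v^3+11v^2+32v-60) + (28v^3-140v^2-112v+560)
  v^4-8v^3+11v^2+32v-60 = ((1/28)v-3/28)(28v^3-140v^2-112v+560) + (0)
Last nonzero remainder: 28v^3-140v^2-112v+560. Dividing through by 28 gives the monic gcd v^3-5v^2-4v+20.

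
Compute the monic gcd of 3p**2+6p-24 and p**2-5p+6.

p-2

Euclidean algorithm in ℚ[p]:
  3p**2+6p-24 = (3)(p**2-5p+6) + (21p-42)
  p**2-5p+6 = ((1/21)p-1/7)(21p-42) + (0)
Last nonzero remainder: 21p-42. Dividing through by 21 gives the monic gcd p-2.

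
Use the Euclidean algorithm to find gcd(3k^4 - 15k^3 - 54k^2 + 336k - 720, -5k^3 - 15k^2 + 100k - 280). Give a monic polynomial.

Repeated division with remainder:
  3k^4 - 15k^3 - 54k^2 + 336k - 720 = (-(3/5)k + 24/5)(-5k^3 - 15k^2 + 100k - 280) + (78k^2 - 312k + 624)
  -5k^3 - 15k^2 + 100k - 280 = (-(5/78)k - 35/78)(78k^2 - 312k + 624) + (0)
Last nonzero remainder: 78k^2 - 312k + 624. Dividing through by 78 gives the monic gcd k^2 - 4k + 8.

k^2 - 4k + 8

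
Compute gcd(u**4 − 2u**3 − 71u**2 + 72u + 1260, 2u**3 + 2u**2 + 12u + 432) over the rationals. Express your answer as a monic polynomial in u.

u + 6

Euclidean algorithm in ℚ[u]:
  u**4 − 2u**3 − 71u**2 + 72u + 1260 = ((1/2)u − 3/2)(2u**3 + 2u**2 + 12u + 432) + (−74u**2 − 126u + 1908)
  2u**3 + 2u**2 + 12u + 432 = (−(1/37)u + 26/1369)(−74u**2 − 126u + 1908) + ((90300/1369)u + 541800/1369)
  −74u**2 − 126u + 1908 = (−(50653/45150)u + 72557/15050)((90300/1369)u + 541800/1369) + (0)
Last nonzero remainder: (90300/1369)u + 541800/1369. Dividing through by 90300/1369 gives the monic gcd u + 6.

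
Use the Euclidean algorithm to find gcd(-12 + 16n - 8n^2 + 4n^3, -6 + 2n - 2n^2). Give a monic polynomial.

3 - n + n^2

Euclidean algorithm in ℚ[n]:
  4n^3 - 8n^2 + 16n - 12 = (-2n + 2)(-2n^2 + 2n - 6) + (0)
Last nonzero remainder: -2n^2 + 2n - 6. Dividing through by -2 gives the monic gcd n^2 - n + 3.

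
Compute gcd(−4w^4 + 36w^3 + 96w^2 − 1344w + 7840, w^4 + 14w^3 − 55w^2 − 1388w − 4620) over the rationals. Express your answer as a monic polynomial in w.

w^2 − 3w − 70

Euclidean algorithm in ℚ[w]:
  −4w^4 + 36w^3 + 96w^2 − 1344w + 7840 = (−4)(w^4 + 14w^3 − 55w^2 − 1388w − 4620) + (92w^3 − 124w^2 − 6896w − 10640)
  w^4 + 14w^3 − 55w^2 − 1388w − 4620 = ((1/92)w + 353/2116)(92w^3 − 124w^2 − 6896w − 10640) + ((21500/529)w^2 − (64500/529)w − 1505000/529)
  92w^3 − 124w^2 − 6896w − 10640 = ((12167/5375)w + 20102/5375)((21500/529)w^2 − (64500/529)w − 1505000/529) + (0)
Last nonzero remainder: (21500/529)w^2 − (64500/529)w − 1505000/529. Dividing through by 21500/529 gives the monic gcd w^2 − 3w − 70.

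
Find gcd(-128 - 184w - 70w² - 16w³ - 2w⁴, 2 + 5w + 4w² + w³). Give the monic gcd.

1 + w

Apply the Euclidean algorithm:
  -2w⁴ - 16w³ - 70w² - 184w - 128 = (-2w - 8)(w³ + 4w² + 5w + 2) + (-28w² - 140w - 112)
  w³ + 4w² + 5w + 2 = (-(1/28)w + 1/28)(-28w² - 140w - 112) + (6w + 6)
  -28w² - 140w - 112 = (-(14/3)w - 56/3)(6w + 6) + (0)
Last nonzero remainder: 6w + 6. Dividing through by 6 gives the monic gcd w + 1.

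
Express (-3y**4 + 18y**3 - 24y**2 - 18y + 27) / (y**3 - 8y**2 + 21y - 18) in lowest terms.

Repeated division with remainder:
  -3y**4 + 18y**3 - 24y**2 - 18y + 27 = (-3y - 6)(y**3 - 8y**2 + 21y - 18) + (-9y**2 + 54y - 81)
  y**3 - 8y**2 + 21y - 18 = (-(1/9)y + 2/9)(-9y**2 + 54y - 81) + (0)
Last nonzero remainder: -9y**2 + 54y - 81. Dividing through by -9 gives the monic gcd y**2 - 6y + 9.
Cancel y**2 - 6y + 9 from numerator and denominator to get the reduced form.

(-3y**2 + 3)/(y - 2)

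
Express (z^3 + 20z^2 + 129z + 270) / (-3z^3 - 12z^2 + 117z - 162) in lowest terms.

By polynomial division,
  z^3 + 20z^2 + 129z + 270 = (-1/3)(-3z^3 - 12z^2 + 117z - 162) + (16z^2 + 168z + 216)
  -3z^3 - 12z^2 + 117z - 162 = (-(3/16)z + 39/32)(16z^2 + 168z + 216) + (-(189/4)z - 1701/4)
  16z^2 + 168z + 216 = (-(64/189)z - 32/63)(-(189/4)z - 1701/4) + (0)
Last nonzero remainder: -(189/4)z - 1701/4. Dividing through by -189/4 gives the monic gcd z + 9.
Cancel z + 9 from numerator and denominator to get the reduced form.

(-z^2 - 11z - 30)/(3z^2 - 15z + 18)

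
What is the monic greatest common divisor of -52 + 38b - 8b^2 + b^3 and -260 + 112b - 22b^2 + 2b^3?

26 - 6b + b^2

Apply the Euclidean algorithm:
  b^3 - 8b^2 + 38b - 52 = (1/2)(2b^3 - 22b^2 + 112b - 260) + (3b^2 - 18b + 78)
  2b^3 - 22b^2 + 112b - 260 = ((2/3)b - 10/3)(3b^2 - 18b + 78) + (0)
Last nonzero remainder: 3b^2 - 18b + 78. Dividing through by 3 gives the monic gcd b^2 - 6b + 26.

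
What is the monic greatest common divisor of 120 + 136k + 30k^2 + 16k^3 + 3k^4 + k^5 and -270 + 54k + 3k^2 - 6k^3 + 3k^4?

10 - 2k + k^2

Repeated division with remainder:
  k^5 + 3k^4 + 16k^3 + 30k^2 + 136k + 120 = ((1/3)k + 5/3)(3k^4 - 6k^3 + 3k^2 + 54k - 270) + (25k^3 + 7k^2 + 136k + 570)
  3k^4 - 6k^3 + 3k^2 + 54k - 270 = ((3/25)k - 171/625)(25k^3 + 7k^2 + 136k + 570) + (-(7128/625)k^2 + (14256/625)k - 14256/125)
  25k^3 + 7k^2 + 136k + 570 = (-(15625/7128)k - 11875/2376)(-(7128/625)k^2 + (14256/625)k - 14256/125) + (0)
Last nonzero remainder: -(7128/625)k^2 + (14256/625)k - 14256/125. Dividing through by -7128/625 gives the monic gcd k^2 - 2k + 10.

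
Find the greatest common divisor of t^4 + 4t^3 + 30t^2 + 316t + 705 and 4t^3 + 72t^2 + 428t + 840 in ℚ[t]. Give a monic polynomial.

Repeated division with remainder:
  t^4 + 4t^3 + 30t^2 + 316t + 705 = ((1/4)t − 7/2)(4t^3 + 72t^2 + 428t + 840) + (175t^2 + 1604t + 3645)
  4t^3 + 72t^2 + 428t + 840 = ((4/175)t + 6184/30625)(175t^2 + 1604t + 3645) + ((636864/30625)t + 636864/6125)
  175t^2 + 1604t + 3645 = ((5359375/636864)t + 7441875/212288)((636864/30625)t + 636864/6125) + (0)
Last nonzero remainder: (636864/30625)t + 636864/6125. Dividing through by 636864/30625 gives the monic gcd t + 5.

t + 5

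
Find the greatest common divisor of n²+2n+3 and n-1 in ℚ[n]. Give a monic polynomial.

Euclidean algorithm in ℚ[n]:
  n²+2n+3 = (n+3)(n-1) + (6)
  n-1 = ((1/6)n-1/6)(6) + (0)
The last nonzero remainder is the constant 6, so the polynomials are coprime and gcd = 1.

1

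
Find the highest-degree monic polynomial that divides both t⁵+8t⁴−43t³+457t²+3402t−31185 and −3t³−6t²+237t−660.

t²+6t−55

Euclidean algorithm in ℚ[t]:
  t⁵+8t⁴−43t³+457t²+3402t−31185 = (−(1/3)t²−2t−8)(−3t³−6t²+237t−660) + (663t²+3978t−36465)
  −3t³−6t²+237t−660 = (−(1/221)t+4/221)(663t²+3978t−36465) + (0)
Last nonzero remainder: 663t²+3978t−36465. Dividing through by 663 gives the monic gcd t²+6t−55.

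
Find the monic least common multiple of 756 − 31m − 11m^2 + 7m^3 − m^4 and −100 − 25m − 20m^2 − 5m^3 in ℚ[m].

By polynomial division,
  −m^4 + 7m^3 − 11m^2 − 31m + 756 = ((1/5)m − 11/5)(−5m^3 − 20m^2 − 25m − 100) + (−50m^2 − 66m + 536)
  −5m^3 − 20m^2 − 25m − 100 = ((1/10)m + 67/250)(−50m^2 − 66m + 536) + (−(7614/125)m − 30456/125)
  −50m^2 − 66m + 536 = ((3125/3807)m − 8375/3807)(−(7614/125)m − 30456/125) + (0)
Last nonzero remainder: −(7614/125)m − 30456/125. Dividing through by −7614/125 gives the monic gcd m + 4.
Then lcm(f, g) = f·g / gcd(f, g); expanding and making the result monic gives the answer.

−3780 + 155m − 701m^2 − 4m^3 + 16m^4 − 7m^5 + m^6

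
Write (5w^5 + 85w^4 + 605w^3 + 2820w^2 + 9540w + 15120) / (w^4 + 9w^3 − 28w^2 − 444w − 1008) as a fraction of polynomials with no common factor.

Repeated division with remainder:
  5w^5 + 85w^4 + 605w^3 + 2820w^2 + 9540w + 15120 = (5w + 40)(w^4 + 9w^3 − 28w^2 − 444w − 1008) + (385w^3 + 6160w^2 + 32340w + 55440)
  w^4 + 9w^3 − 28w^2 − 444w − 1008 = ((1/385)w − 1/55)(385w^3 + 6160w^2 + 32340w + 55440) + (0)
Last nonzero remainder: 385w^3 + 6160w^2 + 32340w + 55440. Dividing through by 385 gives the monic gcd w^3 + 16w^2 + 84w + 144.
Cancel w^3 + 16w^2 + 84w + 144 from numerator and denominator to get the reduced form.

(5w^2 + 5w + 105)/(w − 7)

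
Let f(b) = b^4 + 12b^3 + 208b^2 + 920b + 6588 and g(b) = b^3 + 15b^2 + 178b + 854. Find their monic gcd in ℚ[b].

b^2 + 8b + 122

Repeated division with remainder:
  b^4 + 12b^3 + 208b^2 + 920b + 6588 = (b − 3)(b^3 + 15b^2 + 178b + 854) + (75b^2 + 600b + 9150)
  b^3 + 15b^2 + 178b + 854 = ((1/75)b + 7/75)(75b^2 + 600b + 9150) + (0)
Last nonzero remainder: 75b^2 + 600b + 9150. Dividing through by 75 gives the monic gcd b^2 + 8b + 122.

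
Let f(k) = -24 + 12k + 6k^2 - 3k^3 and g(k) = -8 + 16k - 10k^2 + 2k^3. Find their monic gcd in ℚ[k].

4 - 4k + k^2

By polynomial division,
  -3k^3 + 6k^2 + 12k - 24 = (-3/2)(2k^3 - 10k^2 + 16k - 8) + (-9k^2 + 36k - 36)
  2k^3 - 10k^2 + 16k - 8 = (-(2/9)k + 2/9)(-9k^2 + 36k - 36) + (0)
Last nonzero remainder: -9k^2 + 36k - 36. Dividing through by -9 gives the monic gcd k^2 - 4k + 4.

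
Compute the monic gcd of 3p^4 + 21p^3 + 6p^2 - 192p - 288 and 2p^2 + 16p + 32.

p^2 + 8p + 16

By polynomial division,
  3p^4 + 21p^3 + 6p^2 - 192p - 288 = ((3/2)p^2 - (3/2)p - 9)(2p^2 + 16p + 32) + (0)
Last nonzero remainder: 2p^2 + 16p + 32. Dividing through by 2 gives the monic gcd p^2 + 8p + 16.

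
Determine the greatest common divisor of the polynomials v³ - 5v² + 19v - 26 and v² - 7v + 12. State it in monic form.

1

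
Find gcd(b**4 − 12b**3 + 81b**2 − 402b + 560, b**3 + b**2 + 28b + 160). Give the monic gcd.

b**2 − 3b + 40

Repeated division with remainder:
  b**4 − 12b**3 + 81b**2 − 402b + 560 = (b − 13)(b**3 + b**2 + 28b + 160) + (66b**2 − 198b + 2640)
  b**3 + b**2 + 28b + 160 = ((1/66)b + 2/33)(66b**2 − 198b + 2640) + (0)
Last nonzero remainder: 66b**2 − 198b + 2640. Dividing through by 66 gives the monic gcd b**2 − 3b + 40.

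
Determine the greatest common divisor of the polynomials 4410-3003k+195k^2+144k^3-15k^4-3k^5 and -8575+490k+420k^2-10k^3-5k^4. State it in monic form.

By polynomial division,
  -3k^5-15k^4+144k^3+195k^2-3003k+4410 = ((3/5)k+9/5)(-5k^4-10k^3+420k^2+490k-8575) + (-90k^3-855k^2+1260k+19845)
  -5k^4-10k^3+420k^2+490k-8575 = ((1/18)k-5/12)(-90k^3-855k^2+1260k+19845) + (-(25/4)k^2-(175/2)k-1225/4)
  -90k^3-855k^2+1260k+19845 = ((72/5)k-324/5)(-(25/4)k^2-(175/2)k-1225/4) + (0)
Last nonzero remainder: -(25/4)k^2-(175/2)k-1225/4. Dividing through by -25/4 gives the monic gcd k^2+14k+49.

49+14k+k^2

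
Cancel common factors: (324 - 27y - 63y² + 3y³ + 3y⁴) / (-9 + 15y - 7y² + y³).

Apply the Euclidean algorithm:
  3y⁴ + 3y³ - 63y² - 27y + 324 = (3y + 24)(y³ - 7y² + 15y - 9) + (60y² - 360y + 540)
  y³ - 7y² + 15y - 9 = ((1/60)y - 1/60)(60y² - 360y + 540) + (0)
Last nonzero remainder: 60y² - 360y + 540. Dividing through by 60 gives the monic gcd y² - 6y + 9.
Cancel y² - 6y + 9 from numerator and denominator to get the reduced form.

(36 + 21y + 3y²)/(-1 + y)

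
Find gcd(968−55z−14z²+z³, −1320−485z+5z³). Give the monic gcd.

−88−3z+z²

Repeated division with remainder:
  z³−14z²−55z+968 = (1/5)(5z³−485z−1320) + (−14z²+42z+1232)
  5z³−485z−1320 = (−(5/14)z−15/14)(−14z²+42z+1232) + (0)
Last nonzero remainder: −14z²+42z+1232. Dividing through by −14 gives the monic gcd z²−3z−88.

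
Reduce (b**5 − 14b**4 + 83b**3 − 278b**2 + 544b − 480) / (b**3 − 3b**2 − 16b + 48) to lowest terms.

Apply the Euclidean algorithm:
  b**5 − 14b**4 + 83b**3 − 278b**2 + 544b − 480 = (b**2 − 11b + 66)(b**3 − 3b**2 − 16b + 48) + (−304b**2 + 2128b − 3648)
  b**3 − 3b**2 − 16b + 48 = (−(1/304)b − 1/76)(−304b**2 + 2128b − 3648) + (0)
Last nonzero remainder: −304b**2 + 2128b − 3648. Dividing through by −304 gives the monic gcd b**2 − 7b + 12.
Cancel b**2 − 7b + 12 from numerator and denominator to get the reduced form.

(b**3 − 7b**2 + 22b − 40)/(b + 4)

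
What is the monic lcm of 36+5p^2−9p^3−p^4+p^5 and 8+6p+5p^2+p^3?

144+36p+20p^2−31p^3−13p^4+3p^5+p^6

By polynomial division,
  p^5−p^4−9p^3+5p^2+36 = (p^2−6p+15)(p^3+5p^2+6p+8) + (−42p^2−42p−84)
  p^3+5p^2+6p+8 = (−(1/42)p−2/21)(−42p^2−42p−84) + (0)
Last nonzero remainder: −42p^2−42p−84. Dividing through by −42 gives the monic gcd p^2+p+2.
Then lcm(f, g) = f·g / gcd(f, g); expanding and making the result monic gives the answer.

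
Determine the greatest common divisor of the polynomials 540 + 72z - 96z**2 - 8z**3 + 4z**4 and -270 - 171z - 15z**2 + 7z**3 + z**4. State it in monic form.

-45 - 21z + z**2 + z**3

Repeated division with remainder:
  4z**4 - 8z**3 - 96z**2 + 72z + 540 = (4)(z**4 + 7z**3 - 15z**2 - 171z - 270) + (-36z**3 - 36z**2 + 756z + 1620)
  z**4 + 7z**3 - 15z**2 - 171z - 270 = (-(1/36)z - 1/6)(-36z**3 - 36z**2 + 756z + 1620) + (0)
Last nonzero remainder: -36z**3 - 36z**2 + 756z + 1620. Dividing through by -36 gives the monic gcd z**3 + z**2 - 21z - 45.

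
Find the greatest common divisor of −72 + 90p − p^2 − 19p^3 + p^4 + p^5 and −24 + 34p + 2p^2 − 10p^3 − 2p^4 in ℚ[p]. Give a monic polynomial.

−12 + 5p + 6p^2 + p^3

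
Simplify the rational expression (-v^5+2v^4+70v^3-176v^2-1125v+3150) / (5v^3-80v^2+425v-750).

By polynomial division,
  -v^5+2v^4+70v^3-176v^2-1125v+3150 = (-(1/5)v^2-(14/5)v-69/5)(5v^3-80v^2+425v-750) + (-240v^2+2640v-7200)
  5v^3-80v^2+425v-750 = (-(1/48)v+5/48)(-240v^2+2640v-7200) + (0)
Last nonzero remainder: -240v^2+2640v-7200. Dividing through by -240 gives the monic gcd v^2-11v+30.
Cancel v^2-11v+30 from numerator and denominator to get the reduced form.

(-v^3-9v^2+v+105)/(5v-25)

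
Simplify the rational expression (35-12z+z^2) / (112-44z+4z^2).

(-5+z)/(-16+4z)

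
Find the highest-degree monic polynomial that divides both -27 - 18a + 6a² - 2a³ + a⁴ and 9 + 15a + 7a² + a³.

Apply the Euclidean algorithm:
  a⁴ - 2a³ + 6a² - 18a - 27 = (a - 9)(a³ + 7a² + 15a + 9) + (54a² + 108a + 54)
  a³ + 7a² + 15a + 9 = ((1/54)a + 5/54)(54a² + 108a + 54) + (4a + 4)
  54a² + 108a + 54 = ((27/2)a + 27/2)(4a + 4) + (0)
Last nonzero remainder: 4a + 4. Dividing through by 4 gives the monic gcd a + 1.

1 + a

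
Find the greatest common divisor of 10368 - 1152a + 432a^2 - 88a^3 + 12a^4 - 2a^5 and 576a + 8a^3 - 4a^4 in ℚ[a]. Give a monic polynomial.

Repeated division with remainder:
  -2a^5 + 12a^4 - 88a^3 + 432a^2 - 1152a + 10368 = ((1/2)a - 2)(-4a^4 + 8a^3 + 576a) + (-72a^3 + 144a^2 + 10368)
  -4a^4 + 8a^3 + 576a = ((1/18)a)(-72a^3 + 144a^2 + 10368) + (0)
Last nonzero remainder: -72a^3 + 144a^2 + 10368. Dividing through by -72 gives the monic gcd a^3 - 2a^2 - 144.

-144 - 2a^2 + a^3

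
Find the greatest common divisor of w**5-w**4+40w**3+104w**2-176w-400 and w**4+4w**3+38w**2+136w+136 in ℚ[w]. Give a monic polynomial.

w**2+4w+4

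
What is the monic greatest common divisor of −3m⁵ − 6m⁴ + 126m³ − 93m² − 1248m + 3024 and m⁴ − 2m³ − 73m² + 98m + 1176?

m² + 11m + 28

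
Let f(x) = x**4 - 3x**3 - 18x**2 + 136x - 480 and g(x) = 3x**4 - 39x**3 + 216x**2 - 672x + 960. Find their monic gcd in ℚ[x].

x**3 - 9x**2 + 36x - 80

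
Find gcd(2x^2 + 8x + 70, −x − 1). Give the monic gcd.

1

Euclidean algorithm in ℚ[x]:
  2x^2 + 8x + 70 = (−2x − 6)(−x − 1) + (64)
  −x − 1 = (−(1/64)x − 1/64)(64) + (0)
The last nonzero remainder is the constant 64, so the polynomials are coprime and gcd = 1.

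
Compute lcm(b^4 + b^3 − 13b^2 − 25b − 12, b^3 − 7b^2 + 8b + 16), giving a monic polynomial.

Euclidean algorithm in ℚ[b]:
  b^4 + b^3 − 13b^2 − 25b − 12 = (b + 8)(b^3 − 7b^2 + 8b + 16) + (35b^2 − 105b − 140)
  b^3 − 7b^2 + 8b + 16 = ((1/35)b − 4/35)(35b^2 − 105b − 140) + (0)
Last nonzero remainder: 35b^2 − 105b − 140. Dividing through by 35 gives the monic gcd b^2 − 3b − 4.
Then lcm(f, g) = f·g / gcd(f, g); expanding and making the result monic gives the answer.

b^5 − 3b^4 − 17b^3 + 27b^2 + 88b + 48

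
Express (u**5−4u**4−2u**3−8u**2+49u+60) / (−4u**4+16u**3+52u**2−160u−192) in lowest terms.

(−u**3+u**2+u+15)/(4u**2−4u−48)

Repeated division with remainder:
  u**5−4u**4−2u**3−8u**2+49u+60 = (−(1/4)u)(−4u**4+16u**3+52u**2−160u−192) + (11u**3−48u**2+u+60)
  −4u**4+16u**3+52u**2−160u−192 = (−(4/11)u−16/121)(11u**3−48u**2+u+60) + ((5568/121)u**2−(16704/121)u−22272/121)
  11u**3−48u**2+u+60 = ((1331/5568)u−605/1856)((5568/121)u**2−(16704/121)u−22272/121) + (0)
Last nonzero remainder: (5568/121)u**2−(16704/121)u−22272/121. Dividing through by 5568/121 gives the monic gcd u**2−3u−4.
Cancel u**2−3u−4 from numerator and denominator to get the reduced form.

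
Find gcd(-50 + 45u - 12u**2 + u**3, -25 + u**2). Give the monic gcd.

Apply the Euclidean algorithm:
  u**3 - 12u**2 + 45u - 50 = (u - 12)(u**2 - 25) + (70u - 350)
  u**2 - 25 = ((1/70)u + 1/14)(70u - 350) + (0)
Last nonzero remainder: 70u - 350. Dividing through by 70 gives the monic gcd u - 5.

-5 + u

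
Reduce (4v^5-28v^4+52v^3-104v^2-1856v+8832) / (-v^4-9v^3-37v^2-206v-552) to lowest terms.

(-4v^2+40v-96)/(v+6)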